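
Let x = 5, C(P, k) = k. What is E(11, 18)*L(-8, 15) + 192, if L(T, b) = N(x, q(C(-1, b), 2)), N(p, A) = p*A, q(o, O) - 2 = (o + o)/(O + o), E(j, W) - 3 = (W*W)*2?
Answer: 211584/17 ≈ 12446.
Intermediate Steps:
E(j, W) = 3 + 2*W**2 (E(j, W) = 3 + (W*W)*2 = 3 + W**2*2 = 3 + 2*W**2)
q(o, O) = 2 + 2*o/(O + o) (q(o, O) = 2 + (o + o)/(O + o) = 2 + (2*o)/(O + o) = 2 + 2*o/(O + o))
N(p, A) = A*p
L(T, b) = 10*(2 + 2*b)/(2 + b) (L(T, b) = (2*(2 + 2*b)/(2 + b))*5 = 10*(2 + 2*b)/(2 + b))
E(11, 18)*L(-8, 15) + 192 = (3 + 2*18**2)*(20*(1 + 15)/(2 + 15)) + 192 = (3 + 2*324)*(20*16/17) + 192 = (3 + 648)*(20*(1/17)*16) + 192 = 651*(320/17) + 192 = 208320/17 + 192 = 211584/17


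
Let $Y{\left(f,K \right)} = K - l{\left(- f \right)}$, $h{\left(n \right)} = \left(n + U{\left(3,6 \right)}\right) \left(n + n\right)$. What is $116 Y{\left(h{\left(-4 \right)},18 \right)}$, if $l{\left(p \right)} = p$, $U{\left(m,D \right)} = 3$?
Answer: $3016$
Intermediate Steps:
$h{\left(n \right)} = 2 n \left(3 + n\right)$ ($h{\left(n \right)} = \left(n + 3\right) \left(n + n\right) = \left(3 + n\right) 2 n = 2 n \left(3 + n\right)$)
$Y{\left(f,K \right)} = K + f$ ($Y{\left(f,K \right)} = K - - f = K + f$)
$116 Y{\left(h{\left(-4 \right)},18 \right)} = 116 \left(18 + 2 \left(-4\right) \left(3 - 4\right)\right) = 116 \left(18 + 2 \left(-4\right) \left(-1\right)\right) = 116 \left(18 + 8\right) = 116 \cdot 26 = 3016$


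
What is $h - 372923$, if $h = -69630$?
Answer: $-442553$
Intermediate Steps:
$h - 372923 = -69630 - 372923 = -442553$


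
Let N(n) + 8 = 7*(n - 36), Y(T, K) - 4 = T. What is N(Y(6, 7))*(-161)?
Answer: 30590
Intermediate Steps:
Y(T, K) = 4 + T
N(n) = -260 + 7*n (N(n) = -8 + 7*(n - 36) = -8 + 7*(-36 + n) = -8 + (-252 + 7*n) = -260 + 7*n)
N(Y(6, 7))*(-161) = (-260 + 7*(4 + 6))*(-161) = (-260 + 7*10)*(-161) = (-260 + 70)*(-161) = -190*(-161) = 30590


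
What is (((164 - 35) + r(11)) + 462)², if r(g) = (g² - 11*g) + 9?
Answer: 360000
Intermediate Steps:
r(g) = 9 + g² - 11*g
(((164 - 35) + r(11)) + 462)² = (((164 - 35) + (9 + 11² - 11*11)) + 462)² = ((129 + (9 + 121 - 121)) + 462)² = ((129 + 9) + 462)² = (138 + 462)² = 600² = 360000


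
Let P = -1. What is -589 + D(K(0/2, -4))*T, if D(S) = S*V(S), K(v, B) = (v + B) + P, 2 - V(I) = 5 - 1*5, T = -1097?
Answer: 10381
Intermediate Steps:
V(I) = 2 (V(I) = 2 - (5 - 1*5) = 2 - (5 - 5) = 2 - 1*0 = 2 + 0 = 2)
K(v, B) = -1 + B + v (K(v, B) = (v + B) - 1 = (B + v) - 1 = -1 + B + v)
D(S) = 2*S (D(S) = S*2 = 2*S)
-589 + D(K(0/2, -4))*T = -589 + (2*(-1 - 4 + 0/2))*(-1097) = -589 + (2*(-1 - 4 + 0*(½)))*(-1097) = -589 + (2*(-1 - 4 + 0))*(-1097) = -589 + (2*(-5))*(-1097) = -589 - 10*(-1097) = -589 + 10970 = 10381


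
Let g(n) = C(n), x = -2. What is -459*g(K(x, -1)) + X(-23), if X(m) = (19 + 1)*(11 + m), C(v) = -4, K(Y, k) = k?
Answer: 1596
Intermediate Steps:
X(m) = 220 + 20*m (X(m) = 20*(11 + m) = 220 + 20*m)
g(n) = -4
-459*g(K(x, -1)) + X(-23) = -459*(-4) + (220 + 20*(-23)) = 1836 + (220 - 460) = 1836 - 240 = 1596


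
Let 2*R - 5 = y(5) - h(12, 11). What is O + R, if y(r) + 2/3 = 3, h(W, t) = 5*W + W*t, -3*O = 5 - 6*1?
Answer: -92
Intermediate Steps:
O = ⅓ (O = -(5 - 6*1)/3 = -(5 - 6)/3 = -⅓*(-1) = ⅓ ≈ 0.33333)
y(r) = 7/3 (y(r) = -⅔ + 3 = 7/3)
R = -277/3 (R = 5/2 + (7/3 - 12*(5 + 11))/2 = 5/2 + (7/3 - 12*16)/2 = 5/2 + (7/3 - 1*192)/2 = 5/2 + (7/3 - 192)/2 = 5/2 + (½)*(-569/3) = 5/2 - 569/6 = -277/3 ≈ -92.333)
O + R = ⅓ - 277/3 = -92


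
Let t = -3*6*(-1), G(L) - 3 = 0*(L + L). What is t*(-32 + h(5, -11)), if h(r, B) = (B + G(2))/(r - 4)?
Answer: -720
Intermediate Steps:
G(L) = 3 (G(L) = 3 + 0*(L + L) = 3 + 0*(2*L) = 3 + 0 = 3)
t = 18 (t = -18*(-1) = 18)
h(r, B) = (3 + B)/(-4 + r) (h(r, B) = (B + 3)/(r - 4) = (3 + B)/(-4 + r))
t*(-32 + h(5, -11)) = 18*(-32 + (3 - 11)/(-4 + 5)) = 18*(-32 - 8/1) = 18*(-32 + 1*(-8)) = 18*(-32 - 8) = 18*(-40) = -720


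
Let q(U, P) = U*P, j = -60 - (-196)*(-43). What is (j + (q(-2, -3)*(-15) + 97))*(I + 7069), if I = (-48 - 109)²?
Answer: -269000358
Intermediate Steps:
j = -8488 (j = -60 - 49*172 = -60 - 8428 = -8488)
q(U, P) = P*U
I = 24649 (I = (-157)² = 24649)
(j + (q(-2, -3)*(-15) + 97))*(I + 7069) = (-8488 + (-3*(-2)*(-15) + 97))*(24649 + 7069) = (-8488 + (6*(-15) + 97))*31718 = (-8488 + (-90 + 97))*31718 = (-8488 + 7)*31718 = -8481*31718 = -269000358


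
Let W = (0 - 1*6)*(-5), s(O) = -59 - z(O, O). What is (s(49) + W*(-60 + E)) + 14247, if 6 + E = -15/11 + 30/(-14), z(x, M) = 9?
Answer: 931223/77 ≈ 12094.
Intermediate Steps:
E = -732/77 (E = -6 + (-15/11 + 30/(-14)) = -6 + (-15*1/11 + 30*(-1/14)) = -6 + (-15/11 - 15/7) = -6 - 270/77 = -732/77 ≈ -9.5065)
s(O) = -68 (s(O) = -59 - 1*9 = -59 - 9 = -68)
W = 30 (W = (0 - 6)*(-5) = -6*(-5) = 30)
(s(49) + W*(-60 + E)) + 14247 = (-68 + 30*(-60 - 732/77)) + 14247 = (-68 + 30*(-5352/77)) + 14247 = (-68 - 160560/77) + 14247 = -165796/77 + 14247 = 931223/77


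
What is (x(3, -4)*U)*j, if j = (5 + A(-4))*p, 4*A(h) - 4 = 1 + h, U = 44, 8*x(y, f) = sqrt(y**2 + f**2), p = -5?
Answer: -5775/8 ≈ -721.88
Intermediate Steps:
x(y, f) = sqrt(f**2 + y**2)/8 (x(y, f) = sqrt(y**2 + f**2)/8 = sqrt(f**2 + y**2)/8)
A(h) = 5/4 + h/4 (A(h) = 1 + (1 + h)/4 = 1 + (1/4 + h/4) = 5/4 + h/4)
j = -105/4 (j = (5 + (5/4 + (1/4)*(-4)))*(-5) = (5 + (5/4 - 1))*(-5) = (5 + 1/4)*(-5) = (21/4)*(-5) = -105/4 ≈ -26.250)
(x(3, -4)*U)*j = ((sqrt((-4)**2 + 3**2)/8)*44)*(-105/4) = ((sqrt(16 + 9)/8)*44)*(-105/4) = ((sqrt(25)/8)*44)*(-105/4) = (((1/8)*5)*44)*(-105/4) = ((5/8)*44)*(-105/4) = (55/2)*(-105/4) = -5775/8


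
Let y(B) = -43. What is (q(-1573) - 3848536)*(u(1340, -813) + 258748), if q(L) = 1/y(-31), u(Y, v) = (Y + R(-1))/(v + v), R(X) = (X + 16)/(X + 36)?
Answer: -69624192420695471/69918 ≈ -9.9580e+11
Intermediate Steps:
R(X) = (16 + X)/(36 + X)
u(Y, v) = (3/7 + Y)/(2*v) (u(Y, v) = (Y + (16 - 1)/(36 - 1))/(v + v) = (Y + 15/35)/((2*v)) = (Y + (1/35)*15)*(1/(2*v)) = (Y + 3/7)*(1/(2*v)) = (3/7 + Y)*(1/(2*v)) = (3/7 + Y)/(2*v))
q(L) = -1/43 (q(L) = 1/(-43) = -1/43)
(q(-1573) - 3848536)*(u(1340, -813) + 258748) = (-1/43 - 3848536)*((1/14)*(3 + 7*1340)/(-813) + 258748) = -165487049*((1/14)*(-1/813)*(3 + 9380) + 258748)/43 = -165487049*((1/14)*(-1/813)*9383 + 258748)/43 = -165487049*(-9383/11382 + 258748)/43 = -165487049/43*2945060353/11382 = -69624192420695471/69918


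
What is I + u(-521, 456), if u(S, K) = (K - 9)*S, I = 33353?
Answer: -199534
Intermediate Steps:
u(S, K) = S*(-9 + K) (u(S, K) = (-9 + K)*S = S*(-9 + K))
I + u(-521, 456) = 33353 - 521*(-9 + 456) = 33353 - 521*447 = 33353 - 232887 = -199534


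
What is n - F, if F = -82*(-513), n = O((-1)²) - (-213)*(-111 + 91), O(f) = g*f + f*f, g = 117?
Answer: -46208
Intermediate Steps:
O(f) = f² + 117*f (O(f) = 117*f + f*f = 117*f + f² = f² + 117*f)
n = -4142 (n = (-1)²*(117 + (-1)²) - (-213)*(-111 + 91) = 1*(117 + 1) - (-213)*(-20) = 1*118 - 1*4260 = 118 - 4260 = -4142)
F = 42066
n - F = -4142 - 1*42066 = -4142 - 42066 = -46208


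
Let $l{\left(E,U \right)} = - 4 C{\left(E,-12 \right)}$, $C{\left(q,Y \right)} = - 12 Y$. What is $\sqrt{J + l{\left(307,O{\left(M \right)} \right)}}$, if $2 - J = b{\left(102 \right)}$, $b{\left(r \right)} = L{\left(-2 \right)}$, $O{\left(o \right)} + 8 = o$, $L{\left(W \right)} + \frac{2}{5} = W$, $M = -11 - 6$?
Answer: $\frac{i \sqrt{14290}}{5} \approx 23.908 i$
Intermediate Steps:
$M = -17$ ($M = -11 - 6 = -17$)
$L{\left(W \right)} = - \frac{2}{5} + W$
$O{\left(o \right)} = -8 + o$
$b{\left(r \right)} = - \frac{12}{5}$ ($b{\left(r \right)} = - \frac{2}{5} - 2 = - \frac{12}{5}$)
$J = \frac{22}{5}$ ($J = 2 - - \frac{12}{5} = 2 + \frac{12}{5} = \frac{22}{5} \approx 4.4$)
$l{\left(E,U \right)} = -576$ ($l{\left(E,U \right)} = - 4 \left(\left(-12\right) \left(-12\right)\right) = \left(-4\right) 144 = -576$)
$\sqrt{J + l{\left(307,O{\left(M \right)} \right)}} = \sqrt{\frac{22}{5} - 576} = \sqrt{- \frac{2858}{5}} = \frac{i \sqrt{14290}}{5}$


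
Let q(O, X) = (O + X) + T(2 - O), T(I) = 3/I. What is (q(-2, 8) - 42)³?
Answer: -2803221/64 ≈ -43800.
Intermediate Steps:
q(O, X) = O + X + 3/(2 - O) (q(O, X) = (O + X) + 3/(2 - O) = O + X + 3/(2 - O))
(q(-2, 8) - 42)³ = ((-3 + (-2 - 2)*(-2 + 8))/(-2 - 2) - 42)³ = ((-3 - 4*6)/(-4) - 42)³ = (-(-3 - 24)/4 - 42)³ = (-¼*(-27) - 42)³ = (27/4 - 42)³ = (-141/4)³ = -2803221/64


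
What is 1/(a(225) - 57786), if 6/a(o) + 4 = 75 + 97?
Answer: -28/1618007 ≈ -1.7305e-5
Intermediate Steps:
a(o) = 1/28 (a(o) = 6/(-4 + (75 + 97)) = 6/(-4 + 172) = 6/168 = 6*(1/168) = 1/28)
1/(a(225) - 57786) = 1/(1/28 - 57786) = 1/(-1618007/28) = -28/1618007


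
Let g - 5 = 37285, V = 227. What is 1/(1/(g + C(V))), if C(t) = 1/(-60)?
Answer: 2237399/60 ≈ 37290.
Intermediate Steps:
C(t) = -1/60
g = 37290 (g = 5 + 37285 = 37290)
1/(1/(g + C(V))) = 1/(1/(37290 - 1/60)) = 1/(1/(2237399/60)) = 1/(60/2237399) = 2237399/60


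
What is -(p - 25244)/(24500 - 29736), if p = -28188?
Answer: -13358/1309 ≈ -10.205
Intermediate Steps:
-(p - 25244)/(24500 - 29736) = -(-28188 - 25244)/(24500 - 29736) = -(-53432)/(-5236) = -(-53432)*(-1)/5236 = -1*13358/1309 = -13358/1309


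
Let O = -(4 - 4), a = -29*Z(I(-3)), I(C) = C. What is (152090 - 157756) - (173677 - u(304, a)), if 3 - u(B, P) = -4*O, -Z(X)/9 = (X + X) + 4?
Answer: -179340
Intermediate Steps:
Z(X) = -36 - 18*X (Z(X) = -9*((X + X) + 4) = -9*(2*X + 4) = -9*(4 + 2*X) = -36 - 18*X)
a = -522 (a = -29*(-36 - 18*(-3)) = -29*(-36 + 54) = -29*18 = -522)
O = 0 (O = -1*0 = 0)
u(B, P) = 3 (u(B, P) = 3 - (-4)*0 = 3 - 1*0 = 3 + 0 = 3)
(152090 - 157756) - (173677 - u(304, a)) = (152090 - 157756) - (173677 - 1*3) = -5666 - (173677 - 3) = -5666 - 1*173674 = -5666 - 173674 = -179340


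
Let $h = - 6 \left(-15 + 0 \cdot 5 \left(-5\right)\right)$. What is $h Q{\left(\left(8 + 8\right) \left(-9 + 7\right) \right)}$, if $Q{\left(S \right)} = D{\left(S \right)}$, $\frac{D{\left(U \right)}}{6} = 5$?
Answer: $2700$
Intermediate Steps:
$D{\left(U \right)} = 30$ ($D{\left(U \right)} = 6 \cdot 5 = 30$)
$Q{\left(S \right)} = 30$
$h = 90$ ($h = - 6 \left(-15 + 0 \left(-5\right)\right) = - 6 \left(-15 + 0\right) = \left(-6\right) \left(-15\right) = 90$)
$h Q{\left(\left(8 + 8\right) \left(-9 + 7\right) \right)} = 90 \cdot 30 = 2700$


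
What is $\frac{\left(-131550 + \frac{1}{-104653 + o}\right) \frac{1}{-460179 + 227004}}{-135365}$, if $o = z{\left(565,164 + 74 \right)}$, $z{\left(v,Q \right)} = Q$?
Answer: $- \frac{13735793251}{3295727272558125} \approx -4.1678 \cdot 10^{-6}$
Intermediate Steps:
$o = 238$ ($o = 164 + 74 = 238$)
$\frac{\left(-131550 + \frac{1}{-104653 + o}\right) \frac{1}{-460179 + 227004}}{-135365} = \frac{\left(-131550 + \frac{1}{-104653 + 238}\right) \frac{1}{-460179 + 227004}}{-135365} = \frac{-131550 + \frac{1}{-104415}}{-233175} \left(- \frac{1}{135365}\right) = \left(-131550 - \frac{1}{104415}\right) \left(- \frac{1}{233175}\right) \left(- \frac{1}{135365}\right) = \left(- \frac{13735793251}{104415}\right) \left(- \frac{1}{233175}\right) \left(- \frac{1}{135365}\right) = \frac{13735793251}{24346967625} \left(- \frac{1}{135365}\right) = - \frac{13735793251}{3295727272558125}$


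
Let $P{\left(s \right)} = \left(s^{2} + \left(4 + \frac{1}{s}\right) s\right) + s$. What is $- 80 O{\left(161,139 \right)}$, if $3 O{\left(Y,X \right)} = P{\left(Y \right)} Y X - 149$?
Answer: $- \frac{47849870720}{3} \approx -1.595 \cdot 10^{10}$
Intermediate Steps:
$P{\left(s \right)} = s + s^{2} + s \left(4 + \frac{1}{s}\right)$ ($P{\left(s \right)} = \left(s^{2} + s \left(4 + \frac{1}{s}\right)\right) + s = s + s^{2} + s \left(4 + \frac{1}{s}\right)$)
$O{\left(Y,X \right)} = - \frac{149}{3} + \frac{X Y \left(1 + Y^{2} + 5 Y\right)}{3}$ ($O{\left(Y,X \right)} = \frac{\left(1 + Y^{2} + 5 Y\right) Y X - 149}{3} = \frac{Y \left(1 + Y^{2} + 5 Y\right) X - 149}{3} = \frac{X Y \left(1 + Y^{2} + 5 Y\right) - 149}{3} = \frac{-149 + X Y \left(1 + Y^{2} + 5 Y\right)}{3} = - \frac{149}{3} + \frac{X Y \left(1 + Y^{2} + 5 Y\right)}{3}$)
$- 80 O{\left(161,139 \right)} = - 80 \left(- \frac{149}{3} + \frac{1}{3} \cdot 139 \cdot 161 \left(1 + 161^{2} + 5 \cdot 161\right)\right) = - 80 \left(- \frac{149}{3} + \frac{1}{3} \cdot 139 \cdot 161 \left(1 + 25921 + 805\right)\right) = - 80 \left(- \frac{149}{3} + \frac{1}{3} \cdot 139 \cdot 161 \cdot 26727\right) = - 80 \left(- \frac{149}{3} + 199374511\right) = \left(-80\right) \frac{598123384}{3} = - \frac{47849870720}{3}$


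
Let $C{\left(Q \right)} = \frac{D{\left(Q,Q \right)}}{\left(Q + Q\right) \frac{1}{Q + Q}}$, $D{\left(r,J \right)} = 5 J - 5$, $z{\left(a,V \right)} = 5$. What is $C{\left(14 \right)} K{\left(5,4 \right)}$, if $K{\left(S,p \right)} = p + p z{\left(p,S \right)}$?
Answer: $1560$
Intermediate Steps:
$K{\left(S,p \right)} = 6 p$ ($K{\left(S,p \right)} = p + p 5 = p + 5 p = 6 p$)
$D{\left(r,J \right)} = -5 + 5 J$
$C{\left(Q \right)} = -5 + 5 Q$ ($C{\left(Q \right)} = \frac{-5 + 5 Q}{\left(Q + Q\right) \frac{1}{Q + Q}} = \frac{-5 + 5 Q}{2 Q \frac{1}{2 Q}} = \frac{-5 + 5 Q}{1} = \left(-5 + 5 Q\right) 1 = -5 + 5 Q$)
$C{\left(14 \right)} K{\left(5,4 \right)} = \left(-5 + 5 \cdot 14\right) 6 \cdot 4 = \left(-5 + 70\right) 24 = 65 \cdot 24 = 1560$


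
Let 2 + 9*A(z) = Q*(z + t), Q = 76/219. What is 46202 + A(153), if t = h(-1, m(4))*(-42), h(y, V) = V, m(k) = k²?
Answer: 30341420/657 ≈ 46182.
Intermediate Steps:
Q = 76/219 (Q = 76*(1/219) = 76/219 ≈ 0.34703)
t = -672 (t = 4²*(-42) = 16*(-42) = -672)
A(z) = -17170/657 + 76*z/1971 (A(z) = -2/9 + (76*(z - 672)/219)/9 = -2/9 + (76*(-672 + z)/219)/9 = -2/9 + (-17024/73 + 76*z/219)/9 = -2/9 + (-17024/657 + 76*z/1971) = -17170/657 + 76*z/1971)
46202 + A(153) = 46202 + (-17170/657 + (76/1971)*153) = 46202 + (-17170/657 + 1292/219) = 46202 - 13294/657 = 30341420/657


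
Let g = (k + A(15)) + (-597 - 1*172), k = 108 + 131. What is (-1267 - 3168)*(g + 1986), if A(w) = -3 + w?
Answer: -6510580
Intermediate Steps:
k = 239
g = -518 (g = (239 + (-3 + 15)) + (-597 - 1*172) = (239 + 12) + (-597 - 172) = 251 - 769 = -518)
(-1267 - 3168)*(g + 1986) = (-1267 - 3168)*(-518 + 1986) = -4435*1468 = -6510580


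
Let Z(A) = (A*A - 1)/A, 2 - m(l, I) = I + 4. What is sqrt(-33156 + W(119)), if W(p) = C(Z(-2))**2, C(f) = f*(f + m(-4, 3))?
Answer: 15*I*sqrt(2351)/4 ≈ 181.83*I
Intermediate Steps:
m(l, I) = -2 - I (m(l, I) = 2 - (I + 4) = 2 - (4 + I) = 2 + (-4 - I) = -2 - I)
Z(A) = (-1 + A**2)/A (Z(A) = (A**2 - 1)/A = (-1 + A**2)/A)
C(f) = f*(-5 + f) (C(f) = f*(f + (-2 - 1*3)) = f*(f + (-2 - 3)) = f*(f - 5) = f*(-5 + f))
W(p) = 1521/16 (W(p) = ((-2 - 1/(-2))*(-5 + (-2 - 1/(-2))))**2 = ((-2 - 1*(-1/2))*(-5 + (-2 - 1*(-1/2))))**2 = ((-2 + 1/2)*(-5 + (-2 + 1/2)))**2 = (-3*(-5 - 3/2)/2)**2 = (-3/2*(-13/2))**2 = (39/4)**2 = 1521/16)
sqrt(-33156 + W(119)) = sqrt(-33156 + 1521/16) = sqrt(-528975/16) = 15*I*sqrt(2351)/4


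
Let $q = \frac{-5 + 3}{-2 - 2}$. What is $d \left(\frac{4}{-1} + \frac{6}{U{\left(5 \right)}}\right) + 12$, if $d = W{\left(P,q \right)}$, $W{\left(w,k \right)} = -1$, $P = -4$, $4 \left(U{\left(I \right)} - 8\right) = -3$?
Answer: $\frac{440}{29} \approx 15.172$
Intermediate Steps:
$q = \frac{1}{2}$ ($q = - \frac{2}{-4} = \left(-2\right) \left(- \frac{1}{4}\right) = \frac{1}{2} \approx 0.5$)
$U{\left(I \right)} = \frac{29}{4}$ ($U{\left(I \right)} = 8 + \frac{1}{4} \left(-3\right) = 8 - \frac{3}{4} = \frac{29}{4}$)
$d = -1$
$d \left(\frac{4}{-1} + \frac{6}{U{\left(5 \right)}}\right) + 12 = - (\frac{4}{-1} + \frac{6}{\frac{29}{4}}) + 12 = - (4 \left(-1\right) + 6 \cdot \frac{4}{29}) + 12 = - (-4 + \frac{24}{29}) + 12 = \left(-1\right) \left(- \frac{92}{29}\right) + 12 = \frac{92}{29} + 12 = \frac{440}{29}$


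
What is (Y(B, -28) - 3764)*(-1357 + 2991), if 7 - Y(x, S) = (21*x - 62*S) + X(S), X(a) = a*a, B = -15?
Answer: -9741908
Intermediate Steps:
X(a) = a²
Y(x, S) = 7 - S² - 21*x + 62*S (Y(x, S) = 7 - ((21*x - 62*S) + S²) = 7 - ((-62*S + 21*x) + S²) = 7 - (S² - 62*S + 21*x) = 7 + (-S² - 21*x + 62*S) = 7 - S² - 21*x + 62*S)
(Y(B, -28) - 3764)*(-1357 + 2991) = ((7 - 1*(-28)² - 21*(-15) + 62*(-28)) - 3764)*(-1357 + 2991) = ((7 - 1*784 + 315 - 1736) - 3764)*1634 = ((7 - 784 + 315 - 1736) - 3764)*1634 = (-2198 - 3764)*1634 = -5962*1634 = -9741908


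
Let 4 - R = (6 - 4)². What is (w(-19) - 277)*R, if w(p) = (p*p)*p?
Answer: 0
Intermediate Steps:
R = 0 (R = 4 - (6 - 4)² = 4 - 1*2² = 4 - 1*4 = 4 - 4 = 0)
w(p) = p³ (w(p) = p²*p = p³)
(w(-19) - 277)*R = ((-19)³ - 277)*0 = (-6859 - 277)*0 = -7136*0 = 0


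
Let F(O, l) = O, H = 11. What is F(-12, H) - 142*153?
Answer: -21738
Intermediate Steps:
F(-12, H) - 142*153 = -12 - 142*153 = -12 - 21726 = -21738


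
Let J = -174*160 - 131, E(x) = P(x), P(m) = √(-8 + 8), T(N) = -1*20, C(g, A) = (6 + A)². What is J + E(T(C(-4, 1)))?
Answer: -27971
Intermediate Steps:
T(N) = -20
P(m) = 0 (P(m) = √0 = 0)
E(x) = 0
J = -27971 (J = -27840 - 131 = -27971)
J + E(T(C(-4, 1))) = -27971 + 0 = -27971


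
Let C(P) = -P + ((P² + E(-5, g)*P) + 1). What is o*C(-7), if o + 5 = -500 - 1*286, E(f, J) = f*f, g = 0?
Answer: 93338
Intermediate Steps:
E(f, J) = f²
o = -791 (o = -5 + (-500 - 1*286) = -5 + (-500 - 286) = -5 - 786 = -791)
C(P) = 1 + P² + 24*P (C(P) = -P + ((P² + (-5)²*P) + 1) = -P + ((P² + 25*P) + 1) = -P + (1 + P² + 25*P) = 1 + P² + 24*P)
o*C(-7) = -791*(1 + (-7)² + 24*(-7)) = -791*(1 + 49 - 168) = -791*(-118) = 93338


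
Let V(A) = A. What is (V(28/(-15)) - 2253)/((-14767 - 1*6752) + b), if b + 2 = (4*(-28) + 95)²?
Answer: 33823/318480 ≈ 0.10620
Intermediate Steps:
b = 287 (b = -2 + (4*(-28) + 95)² = -2 + (-112 + 95)² = -2 + (-17)² = -2 + 289 = 287)
(V(28/(-15)) - 2253)/((-14767 - 1*6752) + b) = (28/(-15) - 2253)/((-14767 - 1*6752) + 287) = (28*(-1/15) - 2253)/((-14767 - 6752) + 287) = (-28/15 - 2253)/(-21519 + 287) = -33823/15/(-21232) = -33823/15*(-1/21232) = 33823/318480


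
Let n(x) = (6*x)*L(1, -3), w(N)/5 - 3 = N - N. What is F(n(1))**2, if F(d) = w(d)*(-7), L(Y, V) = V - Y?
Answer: 11025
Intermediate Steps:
w(N) = 15 (w(N) = 15 + 5*(N - N) = 15 + 5*0 = 15 + 0 = 15)
n(x) = -24*x (n(x) = (6*x)*(-3 - 1*1) = (6*x)*(-3 - 1) = (6*x)*(-4) = -24*x)
F(d) = -105 (F(d) = 15*(-7) = -105)
F(n(1))**2 = (-105)**2 = 11025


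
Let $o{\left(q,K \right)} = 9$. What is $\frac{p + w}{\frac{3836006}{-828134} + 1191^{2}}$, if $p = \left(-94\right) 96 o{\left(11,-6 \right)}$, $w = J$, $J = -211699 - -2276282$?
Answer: $\frac{821246823589}{587344254224} \approx 1.3982$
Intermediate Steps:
$J = 2064583$ ($J = -211699 + 2276282 = 2064583$)
$w = 2064583$
$p = -81216$ ($p = \left(-94\right) 96 \cdot 9 = \left(-9024\right) 9 = -81216$)
$\frac{p + w}{\frac{3836006}{-828134} + 1191^{2}} = \frac{-81216 + 2064583}{\frac{3836006}{-828134} + 1191^{2}} = \frac{1983367}{3836006 \left(- \frac{1}{828134}\right) + 1418481} = \frac{1983367}{- \frac{1918003}{414067} + 1418481} = \frac{1983367}{\frac{587344254224}{414067}} = 1983367 \cdot \frac{414067}{587344254224} = \frac{821246823589}{587344254224}$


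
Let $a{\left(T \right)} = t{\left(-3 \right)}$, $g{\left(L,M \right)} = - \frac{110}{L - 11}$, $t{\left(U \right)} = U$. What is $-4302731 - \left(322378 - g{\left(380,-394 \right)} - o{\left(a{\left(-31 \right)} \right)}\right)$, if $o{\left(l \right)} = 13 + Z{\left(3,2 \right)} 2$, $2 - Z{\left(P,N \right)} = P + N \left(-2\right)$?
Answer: $- \frac{1706658320}{369} \approx -4.6251 \cdot 10^{6}$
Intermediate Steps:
$Z{\left(P,N \right)} = 2 - P + 2 N$ ($Z{\left(P,N \right)} = 2 - \left(P + N \left(-2\right)\right) = 2 - \left(P - 2 N\right) = 2 + \left(- P + 2 N\right) = 2 - P + 2 N$)
$g{\left(L,M \right)} = - \frac{110}{-11 + L}$
$a{\left(T \right)} = -3$
$o{\left(l \right)} = 19$ ($o{\left(l \right)} = 13 + \left(2 - 3 + 2 \cdot 2\right) 2 = 13 + \left(2 - 3 + 4\right) 2 = 13 + 3 \cdot 2 = 13 + 6 = 19$)
$-4302731 - \left(322378 - g{\left(380,-394 \right)} - o{\left(a{\left(-31 \right)} \right)}\right) = -4302731 - \left(322359 + \frac{110}{-11 + 380}\right) = -4302731 - \left(322359 + \frac{110}{369}\right) = -4302731 + \left(\left(\left(-110\right) \frac{1}{369} + 19\right) - 322378\right) = -4302731 + \left(\left(- \frac{110}{369} + 19\right) - 322378\right) = -4302731 + \left(\frac{6901}{369} - 322378\right) = -4302731 - \frac{118950581}{369} = - \frac{1706658320}{369}$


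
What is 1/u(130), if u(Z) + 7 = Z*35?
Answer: 1/4543 ≈ 0.00022012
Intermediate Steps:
u(Z) = -7 + 35*Z (u(Z) = -7 + Z*35 = -7 + 35*Z)
1/u(130) = 1/(-7 + 35*130) = 1/(-7 + 4550) = 1/4543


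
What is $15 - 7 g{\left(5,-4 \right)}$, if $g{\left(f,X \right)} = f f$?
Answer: $-160$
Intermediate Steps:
$g{\left(f,X \right)} = f^{2}$
$15 - 7 g{\left(5,-4 \right)} = 15 - 7 \cdot 5^{2} = 15 - 175 = -160$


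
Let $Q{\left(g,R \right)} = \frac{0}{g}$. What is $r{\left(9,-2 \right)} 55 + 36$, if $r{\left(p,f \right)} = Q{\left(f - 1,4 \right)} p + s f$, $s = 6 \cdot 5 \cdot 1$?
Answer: $-3264$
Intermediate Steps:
$Q{\left(g,R \right)} = 0$
$s = 30$ ($s = 30 \cdot 1 = 30$)
$r{\left(p,f \right)} = 30 f$ ($r{\left(p,f \right)} = 0 p + 30 f = 0 + 30 f = 30 f$)
$r{\left(9,-2 \right)} 55 + 36 = 30 \left(-2\right) 55 + 36 = \left(-60\right) 55 + 36 = -3300 + 36 = -3264$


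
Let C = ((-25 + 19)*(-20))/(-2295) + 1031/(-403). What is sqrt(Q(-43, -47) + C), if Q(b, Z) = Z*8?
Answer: I*sqrt(159934889101)/20553 ≈ 19.458*I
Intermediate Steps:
Q(b, Z) = 8*Z
C = -160967/61659 (C = -6*(-20)*(-1/2295) + 1031*(-1/403) = 120*(-1/2295) - 1031/403 = -8/153 - 1031/403 = -160967/61659 ≈ -2.6106)
sqrt(Q(-43, -47) + C) = sqrt(8*(-47) - 160967/61659) = sqrt(-376 - 160967/61659) = sqrt(-23344751/61659) = I*sqrt(159934889101)/20553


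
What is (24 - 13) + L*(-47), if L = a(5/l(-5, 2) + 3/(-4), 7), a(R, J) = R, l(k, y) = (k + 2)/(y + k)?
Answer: -755/4 ≈ -188.75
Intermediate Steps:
l(k, y) = (2 + k)/(k + y)
L = 17/4 (L = 5/(((2 - 5)/(-5 + 2))) + 3/(-4) = 5/((-3/(-3))) + 3*(-¼) = 5/((-⅓*(-3))) - ¾ = 5/1 - ¾ = 5*1 - ¾ = 5 - ¾ = 17/4 ≈ 4.2500)
(24 - 13) + L*(-47) = (24 - 13) + (17/4)*(-47) = 11 - 799/4 = -755/4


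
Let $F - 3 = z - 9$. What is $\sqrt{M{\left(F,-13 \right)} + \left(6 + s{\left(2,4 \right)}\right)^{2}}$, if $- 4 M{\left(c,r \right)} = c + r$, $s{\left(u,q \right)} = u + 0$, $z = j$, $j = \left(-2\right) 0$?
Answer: $\frac{5 \sqrt{11}}{2} \approx 8.2916$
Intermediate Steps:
$j = 0$
$z = 0$
$F = -6$ ($F = 3 + \left(0 - 9\right) = 3 - 9 = -6$)
$s{\left(u,q \right)} = u$
$M{\left(c,r \right)} = - \frac{c}{4} - \frac{r}{4}$ ($M{\left(c,r \right)} = - \frac{c + r}{4} = - \frac{c}{4} - \frac{r}{4}$)
$\sqrt{M{\left(F,-13 \right)} + \left(6 + s{\left(2,4 \right)}\right)^{2}} = \sqrt{\left(\left(- \frac{1}{4}\right) \left(-6\right) - - \frac{13}{4}\right) + \left(6 + 2\right)^{2}} = \sqrt{\left(\frac{3}{2} + \frac{13}{4}\right) + 8^{2}} = \sqrt{\frac{19}{4} + 64} = \sqrt{\frac{275}{4}} = \frac{5 \sqrt{11}}{2}$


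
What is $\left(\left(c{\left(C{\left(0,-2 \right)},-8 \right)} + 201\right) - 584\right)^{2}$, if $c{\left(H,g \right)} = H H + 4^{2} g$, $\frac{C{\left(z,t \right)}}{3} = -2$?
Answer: $225625$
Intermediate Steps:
$C{\left(z,t \right)} = -6$ ($C{\left(z,t \right)} = 3 \left(-2\right) = -6$)
$c{\left(H,g \right)} = H^{2} + 16 g$
$\left(\left(c{\left(C{\left(0,-2 \right)},-8 \right)} + 201\right) - 584\right)^{2} = \left(\left(\left(\left(-6\right)^{2} + 16 \left(-8\right)\right) + 201\right) - 584\right)^{2} = \left(\left(\left(36 - 128\right) + 201\right) - 584\right)^{2} = \left(\left(-92 + 201\right) - 584\right)^{2} = \left(109 - 584\right)^{2} = \left(-475\right)^{2} = 225625$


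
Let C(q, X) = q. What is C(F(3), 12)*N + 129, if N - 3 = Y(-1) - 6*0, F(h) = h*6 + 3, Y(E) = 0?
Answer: 192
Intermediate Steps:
F(h) = 3 + 6*h (F(h) = 6*h + 3 = 3 + 6*h)
N = 3 (N = 3 + (0 - 6*0) = 3 + (0 + 0) = 3 + 0 = 3)
C(F(3), 12)*N + 129 = (3 + 6*3)*3 + 129 = (3 + 18)*3 + 129 = 21*3 + 129 = 63 + 129 = 192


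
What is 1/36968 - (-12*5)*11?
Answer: 24398881/36968 ≈ 660.00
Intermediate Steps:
1/36968 - (-12*5)*11 = 1/36968 - (-60)*11 = 1/36968 - 1*(-660) = 1/36968 + 660 = 24398881/36968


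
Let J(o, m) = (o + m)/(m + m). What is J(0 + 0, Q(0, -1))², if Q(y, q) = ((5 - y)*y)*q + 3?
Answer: ¼ ≈ 0.25000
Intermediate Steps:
Q(y, q) = 3 + q*y*(5 - y) (Q(y, q) = (y*(5 - y))*q + 3 = q*y*(5 - y) + 3 = 3 + q*y*(5 - y))
J(o, m) = (m + o)/(2*m) (J(o, m) = (m + o)/((2*m)) = (m + o)*(1/(2*m)) = (m + o)/(2*m))
J(0 + 0, Q(0, -1))² = (((3 - 1*(-1)*0² + 5*(-1)*0) + (0 + 0))/(2*(3 - 1*(-1)*0² + 5*(-1)*0)))² = (((3 - 1*(-1)*0 + 0) + 0)/(2*(3 - 1*(-1)*0 + 0)))² = (((3 + 0 + 0) + 0)/(2*(3 + 0 + 0)))² = ((½)*(3 + 0)/3)² = ((½)*(⅓)*3)² = (½)² = ¼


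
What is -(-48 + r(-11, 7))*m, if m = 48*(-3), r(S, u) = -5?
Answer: -7632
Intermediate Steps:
m = -144
-(-48 + r(-11, 7))*m = -(-48 - 5)*(-144) = -(-53)*(-144) = -1*7632 = -7632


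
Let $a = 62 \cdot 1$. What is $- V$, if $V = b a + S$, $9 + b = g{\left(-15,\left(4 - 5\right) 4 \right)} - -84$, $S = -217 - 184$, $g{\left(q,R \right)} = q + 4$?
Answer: $-3567$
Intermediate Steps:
$a = 62$
$g{\left(q,R \right)} = 4 + q$
$S = -401$ ($S = -217 - 184 = -401$)
$b = 64$ ($b = -9 + \left(\left(4 - 15\right) - -84\right) = -9 + \left(-11 + 84\right) = -9 + 73 = 64$)
$V = 3567$ ($V = 64 \cdot 62 - 401 = 3968 - 401 = 3567$)
$- V = \left(-1\right) 3567 = -3567$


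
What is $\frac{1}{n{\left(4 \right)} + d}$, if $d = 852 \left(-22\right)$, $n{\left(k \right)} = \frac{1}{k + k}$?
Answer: $- \frac{8}{149951} \approx -5.3351 \cdot 10^{-5}$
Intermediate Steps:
$n{\left(k \right)} = \frac{1}{2 k}$
$d = -18744$
$\frac{1}{n{\left(4 \right)} + d} = \frac{1}{\frac{1}{2 \cdot 4} - 18744} = \frac{1}{\frac{1}{2} \cdot \frac{1}{4} - 18744} = \frac{1}{\frac{1}{8} - 18744} = \frac{1}{- \frac{149951}{8}} = - \frac{8}{149951}$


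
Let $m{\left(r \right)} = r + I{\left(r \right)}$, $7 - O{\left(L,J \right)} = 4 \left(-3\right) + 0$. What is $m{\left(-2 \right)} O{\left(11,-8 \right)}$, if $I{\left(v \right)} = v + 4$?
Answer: $0$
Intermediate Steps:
$I{\left(v \right)} = 4 + v$
$O{\left(L,J \right)} = 19$ ($O{\left(L,J \right)} = 7 - \left(4 \left(-3\right) + 0\right) = 7 - \left(-12 + 0\right) = 7 - -12 = 7 + 12 = 19$)
$m{\left(r \right)} = 4 + 2 r$ ($m{\left(r \right)} = r + \left(4 + r\right) = 4 + 2 r$)
$m{\left(-2 \right)} O{\left(11,-8 \right)} = \left(4 + 2 \left(-2\right)\right) 19 = \left(4 - 4\right) 19 = 0 \cdot 19 = 0$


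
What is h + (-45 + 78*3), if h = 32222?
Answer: 32411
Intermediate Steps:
h + (-45 + 78*3) = 32222 + (-45 + 78*3) = 32222 + (-45 + 234) = 32222 + 189 = 32411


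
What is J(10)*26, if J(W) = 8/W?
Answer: 104/5 ≈ 20.800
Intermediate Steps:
J(10)*26 = (8/10)*26 = (8*(⅒))*26 = (⅘)*26 = 104/5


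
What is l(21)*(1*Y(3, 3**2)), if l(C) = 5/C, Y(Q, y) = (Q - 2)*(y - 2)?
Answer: 5/3 ≈ 1.6667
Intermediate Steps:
Y(Q, y) = (-2 + Q)*(-2 + y)
l(21)*(1*Y(3, 3**2)) = (5/21)*(1*(4 - 2*3 - 2*3**2 + 3*3**2)) = (5*(1/21))*(1*(4 - 6 - 2*9 + 3*9)) = 5*(1*(4 - 6 - 18 + 27))/21 = 5*(1*7)/21 = (5/21)*7 = 5/3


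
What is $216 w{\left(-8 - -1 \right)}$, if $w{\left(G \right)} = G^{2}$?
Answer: $10584$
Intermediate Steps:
$216 w{\left(-8 - -1 \right)} = 216 \left(-8 - -1\right)^{2} = 216 \left(-8 + 1\right)^{2} = 216 \left(-7\right)^{2} = 216 \cdot 49 = 10584$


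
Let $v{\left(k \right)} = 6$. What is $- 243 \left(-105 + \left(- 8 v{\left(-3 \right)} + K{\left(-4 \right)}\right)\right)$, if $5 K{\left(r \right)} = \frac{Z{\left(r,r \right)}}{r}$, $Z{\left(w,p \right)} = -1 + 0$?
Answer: $\frac{743337}{20} \approx 37167.0$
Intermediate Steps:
$Z{\left(w,p \right)} = -1$
$K{\left(r \right)} = - \frac{1}{5 r}$ ($K{\left(r \right)} = \frac{\left(-1\right) \frac{1}{r}}{5} = - \frac{1}{5 r}$)
$- 243 \left(-105 + \left(- 8 v{\left(-3 \right)} + K{\left(-4 \right)}\right)\right) = - 243 \left(-105 - \left(48 + \frac{1}{5 \left(-4\right)}\right)\right) = - 243 \left(-105 - \frac{959}{20}\right) = \left(-243\right) \left(- \frac{3059}{20}\right) = \frac{743337}{20}$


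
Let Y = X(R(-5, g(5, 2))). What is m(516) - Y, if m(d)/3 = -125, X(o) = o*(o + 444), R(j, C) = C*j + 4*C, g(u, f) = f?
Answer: 509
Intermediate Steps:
R(j, C) = 4*C + C*j
X(o) = o*(444 + o)
m(d) = -375 (m(d) = 3*(-125) = -375)
Y = -884 (Y = (2*(4 - 5))*(444 + 2*(4 - 5)) = (2*(-1))*(444 + 2*(-1)) = -2*(444 - 2) = -2*442 = -884)
m(516) - Y = -375 - 1*(-884) = -375 + 884 = 509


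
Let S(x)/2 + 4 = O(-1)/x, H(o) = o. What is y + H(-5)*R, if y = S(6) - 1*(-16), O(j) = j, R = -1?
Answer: 38/3 ≈ 12.667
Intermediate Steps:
S(x) = -8 - 2/x (S(x) = -8 + 2*(-1/x) = -8 - 2/x)
y = 23/3 (y = (-8 - 2/6) - 1*(-16) = (-8 - 2*⅙) + 16 = (-8 - ⅓) + 16 = -25/3 + 16 = 23/3 ≈ 7.6667)
y + H(-5)*R = 23/3 - 5*(-1) = 23/3 + 5 = 38/3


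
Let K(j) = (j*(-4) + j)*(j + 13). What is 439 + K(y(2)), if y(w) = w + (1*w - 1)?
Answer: 295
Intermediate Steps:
y(w) = -1 + 2*w (y(w) = w + (w - 1) = w + (-1 + w) = -1 + 2*w)
K(j) = -3*j*(13 + j) (K(j) = (-4*j + j)*(13 + j) = (-3*j)*(13 + j) = -3*j*(13 + j))
439 + K(y(2)) = 439 - 3*(-1 + 2*2)*(13 + (-1 + 2*2)) = 439 - 3*(-1 + 4)*(13 + (-1 + 4)) = 439 - 3*3*(13 + 3) = 439 - 3*3*16 = 439 - 144 = 295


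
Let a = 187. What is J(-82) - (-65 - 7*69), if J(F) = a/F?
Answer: 44749/82 ≈ 545.72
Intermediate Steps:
J(F) = 187/F
J(-82) - (-65 - 7*69) = 187/(-82) - (-65 - 7*69) = 187*(-1/82) - (-65 - 483) = -187/82 - 1*(-548) = -187/82 + 548 = 44749/82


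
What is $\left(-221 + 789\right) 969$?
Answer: $550392$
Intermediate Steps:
$\left(-221 + 789\right) 969 = 568 \cdot 969 = 550392$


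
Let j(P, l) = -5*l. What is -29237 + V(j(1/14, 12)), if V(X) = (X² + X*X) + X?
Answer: -22097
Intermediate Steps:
V(X) = X + 2*X² (V(X) = (X² + X²) + X = 2*X² + X = X + 2*X²)
-29237 + V(j(1/14, 12)) = -29237 + (-5*12)*(1 + 2*(-5*12)) = -29237 - 60*(1 + 2*(-60)) = -29237 - 60*(1 - 120) = -29237 - 60*(-119) = -29237 + 7140 = -22097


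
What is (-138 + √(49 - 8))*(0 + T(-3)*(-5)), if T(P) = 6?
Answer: 4140 - 30*√41 ≈ 3947.9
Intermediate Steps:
(-138 + √(49 - 8))*(0 + T(-3)*(-5)) = (-138 + √(49 - 8))*(0 + 6*(-5)) = (-138 + √41)*(0 - 30) = (-138 + √41)*(-30) = 4140 - 30*√41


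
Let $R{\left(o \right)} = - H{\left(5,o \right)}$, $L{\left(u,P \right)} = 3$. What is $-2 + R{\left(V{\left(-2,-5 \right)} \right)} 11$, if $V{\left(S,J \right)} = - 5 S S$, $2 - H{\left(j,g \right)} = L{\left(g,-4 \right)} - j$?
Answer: $-46$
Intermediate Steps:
$H{\left(j,g \right)} = -1 + j$ ($H{\left(j,g \right)} = 2 - \left(3 - j\right) = 2 + \left(-3 + j\right) = -1 + j$)
$V{\left(S,J \right)} = - 5 S^{2}$
$R{\left(o \right)} = -4$ ($R{\left(o \right)} = - (-1 + 5) = \left(-1\right) 4 = -4$)
$-2 + R{\left(V{\left(-2,-5 \right)} \right)} 11 = -2 - 44 = -46$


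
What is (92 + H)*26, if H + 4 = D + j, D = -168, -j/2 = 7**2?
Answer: -4628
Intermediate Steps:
j = -98 (j = -2*7**2 = -2*49 = -98)
H = -270 (H = -4 + (-168 - 98) = -4 - 266 = -270)
(92 + H)*26 = (92 - 270)*26 = -178*26 = -4628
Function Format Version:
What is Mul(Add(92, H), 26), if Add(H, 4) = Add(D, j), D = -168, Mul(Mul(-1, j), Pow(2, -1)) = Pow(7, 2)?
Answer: -4628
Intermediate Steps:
j = -98 (j = Mul(-2, Pow(7, 2)) = Mul(-2, 49) = -98)
H = -270 (H = Add(-4, Add(-168, -98)) = Add(-4, -266) = -270)
Mul(Add(92, H), 26) = Mul(Add(92, -270), 26) = Mul(-178, 26) = -4628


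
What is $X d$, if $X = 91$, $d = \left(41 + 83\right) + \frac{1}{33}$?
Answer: $\frac{372463}{33} \approx 11287.0$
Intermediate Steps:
$d = \frac{4093}{33}$ ($d = 124 + \frac{1}{33} = \frac{4093}{33} \approx 124.03$)
$X d = 91 \cdot \frac{4093}{33} = \frac{372463}{33}$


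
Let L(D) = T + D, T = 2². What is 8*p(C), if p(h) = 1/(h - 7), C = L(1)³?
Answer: 4/59 ≈ 0.067797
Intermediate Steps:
T = 4
L(D) = 4 + D
C = 125 (C = (4 + 1)³ = 5³ = 125)
p(h) = 1/(-7 + h)
8*p(C) = 8/(-7 + 125) = 8/118 = 8*(1/118) = 4/59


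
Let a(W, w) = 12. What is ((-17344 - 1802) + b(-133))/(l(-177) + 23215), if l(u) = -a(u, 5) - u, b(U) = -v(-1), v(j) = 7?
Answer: -19153/23380 ≈ -0.81920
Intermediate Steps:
b(U) = -7 (b(U) = -1*7 = -7)
l(u) = -12 - u (l(u) = -1*12 - u = -12 - u)
((-17344 - 1802) + b(-133))/(l(-177) + 23215) = ((-17344 - 1802) - 7)/((-12 - 1*(-177)) + 23215) = (-19146 - 7)/((-12 + 177) + 23215) = -19153/(165 + 23215) = -19153/23380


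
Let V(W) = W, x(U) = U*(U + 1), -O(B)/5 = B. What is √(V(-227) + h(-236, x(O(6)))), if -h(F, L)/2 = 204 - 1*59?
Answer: I*√517 ≈ 22.738*I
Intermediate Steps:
O(B) = -5*B
x(U) = U*(1 + U)
h(F, L) = -290 (h(F, L) = -2*(204 - 1*59) = -2*(204 - 59) = -2*145 = -290)
√(V(-227) + h(-236, x(O(6)))) = √(-227 - 290) = √(-517) = I*√517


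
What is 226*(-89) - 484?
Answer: -20598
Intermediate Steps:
226*(-89) - 484 = -20114 - 484 = -20598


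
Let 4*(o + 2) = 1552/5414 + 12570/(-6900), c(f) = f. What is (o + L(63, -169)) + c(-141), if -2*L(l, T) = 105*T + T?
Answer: 21949782407/2490440 ≈ 8813.6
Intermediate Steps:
L(l, T) = -53*T (L(l, T) = -(105*T + T)/2 = -53*T)
o = -5936633/2490440 (o = -2 + (1552/5414 + 12570/(-6900))/4 = -2 + (1552*(1/5414) + 12570*(-1/6900))/4 = -2 + (776/2707 - 419/230)/4 = -2 + (¼)*(-955753/622610) = -2 - 955753/2490440 = -5936633/2490440 ≈ -2.3838)
(o + L(63, -169)) + c(-141) = (-5936633/2490440 - 53*(-169)) - 141 = (-5936633/2490440 + 8957) - 141 = 22300934447/2490440 - 141 = 21949782407/2490440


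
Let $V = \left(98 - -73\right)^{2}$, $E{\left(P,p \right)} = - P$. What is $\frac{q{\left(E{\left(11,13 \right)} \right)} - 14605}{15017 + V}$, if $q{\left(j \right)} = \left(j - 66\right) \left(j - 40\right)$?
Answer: $- \frac{5339}{22129} \approx -0.24127$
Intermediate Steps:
$q{\left(j \right)} = \left(-66 + j\right) \left(-40 + j\right)$
$V = 29241$ ($V = \left(98 + 73\right)^{2} = 171^{2} = 29241$)
$\frac{q{\left(E{\left(11,13 \right)} \right)} - 14605}{15017 + V} = \frac{\left(2640 + \left(\left(-1\right) 11\right)^{2} - 106 \left(\left(-1\right) 11\right)\right) - 14605}{15017 + 29241} = \frac{\left(2640 + \left(-11\right)^{2} - -1166\right) - 14605}{44258} = \left(\left(2640 + 121 + 1166\right) - 14605\right) \frac{1}{44258} = \left(3927 - 14605\right) \frac{1}{44258} = \left(-10678\right) \frac{1}{44258} = - \frac{5339}{22129}$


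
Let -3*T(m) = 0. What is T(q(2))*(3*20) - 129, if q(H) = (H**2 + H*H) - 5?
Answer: -129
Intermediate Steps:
q(H) = -5 + 2*H**2 (q(H) = (H**2 + H**2) - 5 = 2*H**2 - 5 = -5 + 2*H**2)
T(m) = 0 (T(m) = -1/3*0 = 0)
T(q(2))*(3*20) - 129 = 0*(3*20) - 129 = 0*60 - 129 = 0 - 129 = -129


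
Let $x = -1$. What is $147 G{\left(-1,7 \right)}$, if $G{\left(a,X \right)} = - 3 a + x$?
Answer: $294$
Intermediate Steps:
$G{\left(a,X \right)} = -1 - 3 a$ ($G{\left(a,X \right)} = - 3 a - 1 = -1 - 3 a$)
$147 G{\left(-1,7 \right)} = 147 \left(-1 - -3\right) = 147 \left(-1 + 3\right) = 147 \cdot 2 = 294$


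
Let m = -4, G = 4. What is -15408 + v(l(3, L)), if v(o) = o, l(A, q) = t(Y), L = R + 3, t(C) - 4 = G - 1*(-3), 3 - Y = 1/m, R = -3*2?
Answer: -15397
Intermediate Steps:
R = -6
Y = 13/4 (Y = 3 - 1/(-4) = 3 - 1*(-1/4) = 3 + 1/4 = 13/4 ≈ 3.2500)
t(C) = 11 (t(C) = 4 + (4 - 1*(-3)) = 4 + (4 + 3) = 4 + 7 = 11)
L = -3 (L = -6 + 3 = -3)
l(A, q) = 11
-15408 + v(l(3, L)) = -15408 + 11 = -15397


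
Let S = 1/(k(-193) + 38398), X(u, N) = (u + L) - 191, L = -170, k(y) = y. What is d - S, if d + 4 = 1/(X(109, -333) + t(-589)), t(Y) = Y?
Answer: -128560666/32130405 ≈ -4.0012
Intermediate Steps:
X(u, N) = -361 + u (X(u, N) = (u - 170) - 191 = (-170 + u) - 191 = -361 + u)
S = 1/38205 (S = 1/(-193 + 38398) = 1/38205 ≈ 2.6175e-5)
d = -3365/841 (d = -4 + 1/((-361 + 109) - 589) = -4 + 1/(-252 - 589) = -4 + 1/(-841) = -4 - 1/841 = -3365/841 ≈ -4.0012)
d - S = -3365/841 - 1*1/38205 = -3365/841 - 1/38205 = -128560666/32130405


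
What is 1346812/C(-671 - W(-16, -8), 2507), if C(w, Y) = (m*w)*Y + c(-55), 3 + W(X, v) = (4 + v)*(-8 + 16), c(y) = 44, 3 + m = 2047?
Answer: -336703/814764961 ≈ -0.00041325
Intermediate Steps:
m = 2044 (m = -3 + 2047 = 2044)
W(X, v) = 29 + 8*v (W(X, v) = -3 + (4 + v)*(-8 + 16) = -3 + (4 + v)*8 = -3 + (32 + 8*v) = 29 + 8*v)
C(w, Y) = 44 + 2044*Y*w (C(w, Y) = (2044*w)*Y + 44 = 2044*Y*w + 44 = 44 + 2044*Y*w)
1346812/C(-671 - W(-16, -8), 2507) = 1346812/(44 + 2044*2507*(-671 - (29 + 8*(-8)))) = 1346812/(44 + 2044*2507*(-671 - (29 - 64))) = 1346812/(44 + 2044*2507*(-671 - 1*(-35))) = 1346812/(44 + 2044*2507*(-671 + 35)) = 1346812/(44 + 2044*2507*(-636)) = 1346812/(44 - 3259059888) = 1346812/(-3259059844) = 1346812*(-1/3259059844) = -336703/814764961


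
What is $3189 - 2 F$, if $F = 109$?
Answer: $2971$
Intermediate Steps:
$3189 - 2 F = 3189 - 2 \cdot 109 = 3189 - 218 = 2971$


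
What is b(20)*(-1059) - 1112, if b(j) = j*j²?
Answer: -8473112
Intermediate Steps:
b(j) = j³
b(20)*(-1059) - 1112 = 20³*(-1059) - 1112 = 8000*(-1059) - 1112 = -8472000 - 1112 = -8473112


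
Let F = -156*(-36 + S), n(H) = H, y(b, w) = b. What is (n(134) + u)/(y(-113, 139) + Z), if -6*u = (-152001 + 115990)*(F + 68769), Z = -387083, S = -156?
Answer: -1185014245/774392 ≈ -1530.3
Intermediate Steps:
F = 29952 (F = -156*(-36 - 156) = -156*(-192) = 29952)
u = 1185013977/2 (u = -(-152001 + 115990)*(29952 + 68769)/6 = -(-36011)*98721/6 = -1/6*(-3555041931) = 1185013977/2 ≈ 5.9251e+8)
(n(134) + u)/(y(-113, 139) + Z) = (134 + 1185013977/2)/(-113 - 387083) = (1185014245/2)/(-387196) = (1185014245/2)*(-1/387196) = -1185014245/774392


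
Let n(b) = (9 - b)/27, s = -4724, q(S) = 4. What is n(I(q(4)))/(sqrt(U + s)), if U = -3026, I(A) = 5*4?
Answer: 11*I*sqrt(310)/41850 ≈ 0.0046278*I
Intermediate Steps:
I(A) = 20
n(b) = 1/3 - b/27 (n(b) = (9 - b)*(1/27) = 1/3 - b/27)
n(I(q(4)))/(sqrt(U + s)) = (1/3 - 1/27*20)/(sqrt(-3026 - 4724)) = (1/3 - 20/27)/(sqrt(-7750)) = -11*(-I*sqrt(310)/1550)/27 = -(-11)*I*sqrt(310)/41850 = 11*I*sqrt(310)/41850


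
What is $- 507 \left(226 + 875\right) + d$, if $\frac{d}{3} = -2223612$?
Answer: $-7229043$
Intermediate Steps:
$d = -6670836$ ($d = 3 \left(-2223612\right) = -6670836$)
$- 507 \left(226 + 875\right) + d = - 507 \left(226 + 875\right) - 6670836 = \left(-507\right) 1101 - 6670836 = -558207 - 6670836 = -7229043$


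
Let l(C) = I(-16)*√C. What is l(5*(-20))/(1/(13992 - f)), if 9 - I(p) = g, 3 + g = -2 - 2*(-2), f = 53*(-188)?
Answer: 2395600*I ≈ 2.3956e+6*I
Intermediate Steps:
f = -9964
g = -1 (g = -3 + (-2 - 2*(-2)) = -3 + (-2 + 4) = -3 + 2 = -1)
I(p) = 10 (I(p) = 9 - 1*(-1) = 9 + 1 = 10)
l(C) = 10*√C
l(5*(-20))/(1/(13992 - f)) = (10*√(5*(-20)))/(1/(13992 - 1*(-9964))) = (10*√(-100))/(1/(13992 + 9964)) = (10*(10*I))/(1/23956) = (100*I)/(1/23956) = (100*I)*23956 = 2395600*I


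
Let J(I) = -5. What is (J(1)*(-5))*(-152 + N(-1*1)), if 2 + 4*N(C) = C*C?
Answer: -15225/4 ≈ -3806.3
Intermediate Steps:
N(C) = -½ + C²/4 (N(C) = -½ + (C*C)/4 = -½ + C²/4)
(J(1)*(-5))*(-152 + N(-1*1)) = (-5*(-5))*(-152 + (-½ + (-1*1)²/4)) = 25*(-152 + (-½ + (¼)*(-1)²)) = 25*(-152 + (-½ + (¼)*1)) = 25*(-152 + (-½ + ¼)) = 25*(-152 - ¼) = 25*(-609/4) = -15225/4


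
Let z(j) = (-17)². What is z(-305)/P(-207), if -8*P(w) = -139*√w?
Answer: -2312*I*√23/9591 ≈ -1.1561*I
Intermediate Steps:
P(w) = 139*√w/8 (P(w) = -(-139)*√w/8 = 139*√w/8)
z(j) = 289
z(-305)/P(-207) = 289/((139*√(-207)/8)) = 289/((139*(3*I*√23)/8)) = 289/((417*I*√23/8)) = 289*(-8*I*√23/9591) = -2312*I*√23/9591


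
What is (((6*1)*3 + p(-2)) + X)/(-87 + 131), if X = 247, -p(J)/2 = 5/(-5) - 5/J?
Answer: 131/22 ≈ 5.9545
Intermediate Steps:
p(J) = 2 + 10/J (p(J) = -2*(5/(-5) - 5/J) = -2*(5*(-⅕) - 5/J) = -2*(-1 - 5/J) = 2 + 10/J)
(((6*1)*3 + p(-2)) + X)/(-87 + 131) = (((6*1)*3 + (2 + 10/(-2))) + 247)/(-87 + 131) = ((6*3 + (2 + 10*(-½))) + 247)/44 = ((18 + (2 - 5)) + 247)*(1/44) = ((18 - 3) + 247)*(1/44) = (15 + 247)*(1/44) = 262*(1/44) = 131/22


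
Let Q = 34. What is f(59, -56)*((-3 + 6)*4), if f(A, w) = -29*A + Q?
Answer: -20124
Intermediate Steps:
f(A, w) = 34 - 29*A (f(A, w) = -29*A + 34 = 34 - 29*A)
f(59, -56)*((-3 + 6)*4) = (34 - 29*59)*((-3 + 6)*4) = (34 - 1711)*(3*4) = -1677*12 = -20124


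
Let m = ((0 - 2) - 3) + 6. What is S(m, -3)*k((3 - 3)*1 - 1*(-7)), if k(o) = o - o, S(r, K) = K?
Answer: 0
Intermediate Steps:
m = 1 (m = (-2 - 3) + 6 = -5 + 6 = 1)
k(o) = 0
S(m, -3)*k((3 - 3)*1 - 1*(-7)) = -3*0 = 0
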